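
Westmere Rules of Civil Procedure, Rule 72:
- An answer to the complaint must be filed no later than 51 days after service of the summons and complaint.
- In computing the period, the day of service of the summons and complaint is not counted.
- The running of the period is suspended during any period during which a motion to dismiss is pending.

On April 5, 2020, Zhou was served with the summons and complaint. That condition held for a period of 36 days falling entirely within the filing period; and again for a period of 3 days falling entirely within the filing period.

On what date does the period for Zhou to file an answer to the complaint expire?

51 days after April 5, 2020 is May 26, 2020.
Tolling adds 36 days: May 26, 2020 + 36 days = July 1, 2020.
Tolling adds 3 days: July 1, 2020 + 3 days = July 4, 2020.

July 4, 2020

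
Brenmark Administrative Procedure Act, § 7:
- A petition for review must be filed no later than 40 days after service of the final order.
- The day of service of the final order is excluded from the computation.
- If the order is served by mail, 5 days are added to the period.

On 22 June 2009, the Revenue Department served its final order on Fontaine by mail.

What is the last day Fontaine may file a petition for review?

40 days after 22 June 2009 is August 1, 2009.
Service was by mail, adding 5 days: August 1, 2009 + 5 days = August 6, 2009.

August 6, 2009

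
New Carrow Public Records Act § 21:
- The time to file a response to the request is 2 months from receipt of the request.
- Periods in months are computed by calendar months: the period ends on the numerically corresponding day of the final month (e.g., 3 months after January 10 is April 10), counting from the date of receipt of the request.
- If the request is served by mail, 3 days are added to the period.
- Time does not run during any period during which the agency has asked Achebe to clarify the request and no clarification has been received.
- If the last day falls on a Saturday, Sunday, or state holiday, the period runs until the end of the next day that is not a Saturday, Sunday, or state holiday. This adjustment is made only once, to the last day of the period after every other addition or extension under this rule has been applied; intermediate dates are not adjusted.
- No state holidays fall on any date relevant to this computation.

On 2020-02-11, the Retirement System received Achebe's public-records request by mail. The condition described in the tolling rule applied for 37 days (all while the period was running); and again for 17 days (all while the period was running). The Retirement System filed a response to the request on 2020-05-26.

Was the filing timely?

Yes

2 months after 2020-02-11 is April 11, 2020.
Service was by mail, adding 3 days: April 11, 2020 + 3 days = April 14, 2020.
Tolling adds 37 days: April 14, 2020 + 37 days = May 21, 2020.
Tolling adds 17 days: May 21, 2020 + 17 days = June 7, 2020.
June 7, 2020 is Sunday. The next qualifying day is June 8, 2020.
The deadline is June 8, 2020; the filing on May 26, 2020 is on or before that date.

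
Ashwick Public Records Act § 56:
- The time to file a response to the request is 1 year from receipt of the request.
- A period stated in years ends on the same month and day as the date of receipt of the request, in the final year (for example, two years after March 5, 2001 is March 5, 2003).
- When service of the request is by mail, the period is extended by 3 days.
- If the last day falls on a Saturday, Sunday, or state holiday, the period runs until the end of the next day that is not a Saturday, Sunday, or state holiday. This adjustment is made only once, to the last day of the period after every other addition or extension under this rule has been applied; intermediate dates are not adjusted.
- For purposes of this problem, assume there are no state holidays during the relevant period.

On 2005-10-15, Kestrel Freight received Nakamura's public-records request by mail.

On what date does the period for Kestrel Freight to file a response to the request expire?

October 18, 2006

1 year after 2005-10-15 is October 15, 2006.
Service was by mail, adding 3 days: October 15, 2006 + 3 days = October 18, 2006.
October 18, 2006 is a Wednesday and not a state holiday, so no extension applies.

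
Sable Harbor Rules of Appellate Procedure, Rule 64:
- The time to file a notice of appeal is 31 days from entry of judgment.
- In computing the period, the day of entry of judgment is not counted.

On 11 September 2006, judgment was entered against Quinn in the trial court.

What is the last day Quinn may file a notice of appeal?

October 12, 2006

31 days after 11 September 2006 is October 12, 2006.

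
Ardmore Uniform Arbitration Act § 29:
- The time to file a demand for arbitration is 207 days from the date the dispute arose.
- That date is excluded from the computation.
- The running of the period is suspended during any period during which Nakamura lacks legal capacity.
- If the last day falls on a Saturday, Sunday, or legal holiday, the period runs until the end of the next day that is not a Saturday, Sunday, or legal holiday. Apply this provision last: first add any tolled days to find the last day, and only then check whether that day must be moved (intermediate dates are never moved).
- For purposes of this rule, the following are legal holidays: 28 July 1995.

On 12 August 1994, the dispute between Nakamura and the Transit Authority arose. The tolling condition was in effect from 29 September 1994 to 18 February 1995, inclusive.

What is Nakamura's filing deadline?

July 31, 1995

207 days after 12 August 1994 is March 7, 1995.
From September 29, 1994 through February 18, 1995 inclusive is 143 days; tolling adds 143 days: March 7, 1995 + 143 days = July 28, 1995.
July 28, 1995 is a listed holiday; July 29, 1995 is Saturday; July 30, 1995 is Sunday. The next qualifying day is July 31, 1995.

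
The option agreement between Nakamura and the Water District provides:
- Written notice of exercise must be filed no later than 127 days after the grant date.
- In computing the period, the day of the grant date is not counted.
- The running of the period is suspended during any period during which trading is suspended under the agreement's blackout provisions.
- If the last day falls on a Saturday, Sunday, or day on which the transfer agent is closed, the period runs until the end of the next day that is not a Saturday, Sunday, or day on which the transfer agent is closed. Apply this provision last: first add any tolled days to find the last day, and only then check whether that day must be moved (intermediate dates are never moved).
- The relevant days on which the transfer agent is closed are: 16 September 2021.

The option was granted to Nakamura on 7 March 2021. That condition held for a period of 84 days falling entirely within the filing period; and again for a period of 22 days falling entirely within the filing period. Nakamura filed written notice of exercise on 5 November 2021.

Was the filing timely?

127 days after 7 March 2021 is July 12, 2021.
Tolling adds 84 days: July 12, 2021 + 84 days = October 4, 2021.
Tolling adds 22 days: October 4, 2021 + 22 days = October 26, 2021.
October 26, 2021 is a Tuesday and not a day on which the transfer agent is closed, so no extension applies.
The deadline is October 26, 2021; the filing on November 5, 2021 is after that date.

No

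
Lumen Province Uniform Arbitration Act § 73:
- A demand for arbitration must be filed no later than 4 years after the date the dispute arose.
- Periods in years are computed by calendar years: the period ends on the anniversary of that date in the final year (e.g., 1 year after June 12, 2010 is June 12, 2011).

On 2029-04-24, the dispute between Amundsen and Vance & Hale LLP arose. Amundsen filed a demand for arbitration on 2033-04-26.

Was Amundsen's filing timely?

4 years after 2029-04-24 is April 24, 2033.
The deadline is April 24, 2033; the filing on April 26, 2033 is after that date.

No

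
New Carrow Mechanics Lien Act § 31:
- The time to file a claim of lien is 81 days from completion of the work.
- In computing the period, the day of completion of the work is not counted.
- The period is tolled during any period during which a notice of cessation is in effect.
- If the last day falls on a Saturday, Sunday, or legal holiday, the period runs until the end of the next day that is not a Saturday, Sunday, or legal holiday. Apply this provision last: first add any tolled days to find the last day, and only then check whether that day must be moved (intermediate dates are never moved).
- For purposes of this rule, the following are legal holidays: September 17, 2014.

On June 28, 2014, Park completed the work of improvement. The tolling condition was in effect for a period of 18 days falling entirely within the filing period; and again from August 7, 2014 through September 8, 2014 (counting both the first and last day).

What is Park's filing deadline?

81 days after June 28, 2014 is September 17, 2014.
Tolling adds 18 days: September 17, 2014 + 18 days = October 5, 2014.
From August 7, 2014 through September 8, 2014 inclusive is 33 days; tolling adds 33 days: October 5, 2014 + 33 days = November 7, 2014.
November 7, 2014 is a Friday and not a legal holiday, so no extension applies.

November 7, 2014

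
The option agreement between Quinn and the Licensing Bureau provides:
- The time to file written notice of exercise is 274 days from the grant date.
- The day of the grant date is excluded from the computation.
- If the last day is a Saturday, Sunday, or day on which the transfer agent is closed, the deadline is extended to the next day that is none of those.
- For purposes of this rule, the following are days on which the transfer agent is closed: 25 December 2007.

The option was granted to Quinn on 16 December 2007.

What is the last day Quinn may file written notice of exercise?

September 15, 2008

274 days after 16 December 2007 is September 15, 2008.
September 15, 2008 is a Monday and not a day on which the transfer agent is closed, so no extension applies.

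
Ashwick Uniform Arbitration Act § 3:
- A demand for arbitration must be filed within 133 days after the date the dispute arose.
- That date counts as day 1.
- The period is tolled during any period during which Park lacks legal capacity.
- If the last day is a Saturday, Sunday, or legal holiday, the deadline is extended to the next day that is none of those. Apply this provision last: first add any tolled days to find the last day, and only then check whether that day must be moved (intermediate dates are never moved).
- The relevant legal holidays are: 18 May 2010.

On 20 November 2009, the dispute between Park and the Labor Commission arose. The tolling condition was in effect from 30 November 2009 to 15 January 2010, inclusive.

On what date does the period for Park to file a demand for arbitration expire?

Counting 20 November 2009 as day 1, day 133 is April 1, 2010.
From November 30, 2009 through January 15, 2010 inclusive is 47 days; tolling adds 47 days: April 1, 2010 + 47 days = May 18, 2010.
May 18, 2010 is a listed holiday. The next qualifying day is May 19, 2010.

May 19, 2010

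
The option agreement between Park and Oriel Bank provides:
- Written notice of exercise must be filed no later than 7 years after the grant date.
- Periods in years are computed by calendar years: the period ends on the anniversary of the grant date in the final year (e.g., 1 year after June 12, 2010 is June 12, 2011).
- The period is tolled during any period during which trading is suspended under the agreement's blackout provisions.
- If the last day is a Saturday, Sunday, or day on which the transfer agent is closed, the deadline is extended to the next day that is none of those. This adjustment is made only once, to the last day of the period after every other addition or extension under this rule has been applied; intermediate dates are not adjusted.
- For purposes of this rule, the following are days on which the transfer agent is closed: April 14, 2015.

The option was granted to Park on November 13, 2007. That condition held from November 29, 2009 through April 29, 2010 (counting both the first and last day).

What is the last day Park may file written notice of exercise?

7 years after November 13, 2007 is November 13, 2014.
From November 29, 2009 through April 29, 2010 inclusive is 152 days; tolling adds 152 days: November 13, 2014 + 152 days = April 14, 2015.
April 14, 2015 is a listed holiday. The next qualifying day is April 15, 2015.

April 15, 2015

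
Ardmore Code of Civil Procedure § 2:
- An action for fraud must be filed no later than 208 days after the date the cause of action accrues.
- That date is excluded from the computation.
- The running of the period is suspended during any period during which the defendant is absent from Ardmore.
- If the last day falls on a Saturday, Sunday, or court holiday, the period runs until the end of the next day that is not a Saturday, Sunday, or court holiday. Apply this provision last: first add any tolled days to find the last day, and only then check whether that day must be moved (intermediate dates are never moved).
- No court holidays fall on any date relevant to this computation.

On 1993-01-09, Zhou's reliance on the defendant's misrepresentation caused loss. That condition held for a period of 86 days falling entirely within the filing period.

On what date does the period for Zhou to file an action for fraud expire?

208 days after 1993-01-09 is August 5, 1993.
Tolling adds 86 days: August 5, 1993 + 86 days = October 30, 1993.
October 30, 1993 is Saturday; October 31, 1993 is Sunday. The next qualifying day is November 1, 1993.

November 1, 1993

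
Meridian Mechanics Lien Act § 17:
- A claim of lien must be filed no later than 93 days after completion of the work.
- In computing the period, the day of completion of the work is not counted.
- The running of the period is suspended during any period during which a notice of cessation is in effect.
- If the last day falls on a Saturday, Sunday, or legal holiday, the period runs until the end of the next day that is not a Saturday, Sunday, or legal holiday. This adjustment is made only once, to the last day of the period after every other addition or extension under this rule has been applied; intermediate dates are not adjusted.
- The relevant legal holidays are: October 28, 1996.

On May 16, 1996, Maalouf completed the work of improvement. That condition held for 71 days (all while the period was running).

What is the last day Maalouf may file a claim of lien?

October 29, 1996

93 days after May 16, 1996 is August 17, 1996.
Tolling adds 71 days: August 17, 1996 + 71 days = October 27, 1996.
October 27, 1996 is Sunday; October 28, 1996 is a listed holiday. The next qualifying day is October 29, 1996.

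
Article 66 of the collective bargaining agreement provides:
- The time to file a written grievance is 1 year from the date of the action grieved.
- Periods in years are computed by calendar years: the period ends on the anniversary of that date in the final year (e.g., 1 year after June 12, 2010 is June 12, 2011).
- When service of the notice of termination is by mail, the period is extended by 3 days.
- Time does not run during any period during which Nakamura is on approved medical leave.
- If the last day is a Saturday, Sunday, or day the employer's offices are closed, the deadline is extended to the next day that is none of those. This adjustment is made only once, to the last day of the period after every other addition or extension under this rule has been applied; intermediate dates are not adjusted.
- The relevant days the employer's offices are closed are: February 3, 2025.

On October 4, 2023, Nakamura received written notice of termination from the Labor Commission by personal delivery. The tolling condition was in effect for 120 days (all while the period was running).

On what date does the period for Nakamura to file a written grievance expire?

1 year after October 4, 2023 is October 4, 2024.
Service was not by mail, so no mail extension applies.
Tolling adds 120 days: October 4, 2024 + 120 days = February 1, 2025.
February 1, 2025 is Saturday; February 2, 2025 is Sunday; February 3, 2025 is a listed holiday. The next qualifying day is February 4, 2025.

February 4, 2025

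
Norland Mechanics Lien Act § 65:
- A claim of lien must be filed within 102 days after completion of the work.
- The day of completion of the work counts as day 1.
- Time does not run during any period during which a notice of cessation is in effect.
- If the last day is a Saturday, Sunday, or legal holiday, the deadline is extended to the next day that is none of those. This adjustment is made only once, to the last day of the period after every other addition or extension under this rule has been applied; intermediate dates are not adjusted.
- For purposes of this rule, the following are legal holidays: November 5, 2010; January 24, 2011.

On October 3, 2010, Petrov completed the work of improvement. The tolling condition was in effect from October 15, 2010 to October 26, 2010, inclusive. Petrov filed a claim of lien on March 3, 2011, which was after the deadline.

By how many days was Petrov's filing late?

Counting October 3, 2010 as day 1, day 102 is January 12, 2011.
From October 15, 2010 through October 26, 2010 inclusive is 12 days; tolling adds 12 days: January 12, 2011 + 12 days = January 24, 2011.
January 24, 2011 is a listed holiday. The next qualifying day is January 25, 2011.
The deadline is January 25, 2011; from January 25, 2011 to March 3, 2011 is 37 days.

37 days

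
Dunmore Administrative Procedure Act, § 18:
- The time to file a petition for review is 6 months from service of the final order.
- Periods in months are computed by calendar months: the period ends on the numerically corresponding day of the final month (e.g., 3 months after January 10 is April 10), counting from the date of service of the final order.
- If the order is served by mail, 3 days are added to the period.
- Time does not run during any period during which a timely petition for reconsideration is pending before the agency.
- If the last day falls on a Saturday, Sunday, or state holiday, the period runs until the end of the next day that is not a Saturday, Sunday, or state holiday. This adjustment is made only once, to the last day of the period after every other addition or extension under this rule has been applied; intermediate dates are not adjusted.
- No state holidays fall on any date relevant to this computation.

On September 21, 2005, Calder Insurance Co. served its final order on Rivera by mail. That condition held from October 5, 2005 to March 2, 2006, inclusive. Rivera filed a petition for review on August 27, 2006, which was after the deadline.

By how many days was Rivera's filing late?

6 months after September 21, 2005 is March 21, 2006.
Service was by mail, adding 3 days: March 21, 2006 + 3 days = March 24, 2006.
From October 5, 2005 through March 2, 2006 inclusive is 149 days; tolling adds 149 days: March 24, 2006 + 149 days = August 20, 2006.
August 20, 2006 is Sunday. The next qualifying day is August 21, 2006.
The deadline is August 21, 2006; from August 21, 2006 to August 27, 2006 is 6 days.

6 days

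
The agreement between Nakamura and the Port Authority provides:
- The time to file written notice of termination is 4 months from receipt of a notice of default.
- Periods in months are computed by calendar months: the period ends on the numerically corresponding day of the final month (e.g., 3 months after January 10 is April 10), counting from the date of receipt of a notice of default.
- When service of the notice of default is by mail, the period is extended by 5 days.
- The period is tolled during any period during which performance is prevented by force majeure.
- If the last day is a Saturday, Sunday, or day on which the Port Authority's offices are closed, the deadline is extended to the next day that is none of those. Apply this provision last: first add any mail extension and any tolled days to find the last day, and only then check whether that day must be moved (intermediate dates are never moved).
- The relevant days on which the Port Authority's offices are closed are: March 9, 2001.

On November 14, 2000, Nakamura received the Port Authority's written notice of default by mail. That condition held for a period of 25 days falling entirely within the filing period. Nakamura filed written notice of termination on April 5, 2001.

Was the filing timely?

Yes

4 months after November 14, 2000 is March 14, 2001.
Service was by mail, adding 5 days: March 14, 2001 + 5 days = March 19, 2001.
Tolling adds 25 days: March 19, 2001 + 25 days = April 13, 2001.
April 13, 2001 is a Friday and not a day on which the Port Authority's offices are closed, so no extension applies.
The deadline is April 13, 2001; the filing on April 5, 2001 is on or before that date.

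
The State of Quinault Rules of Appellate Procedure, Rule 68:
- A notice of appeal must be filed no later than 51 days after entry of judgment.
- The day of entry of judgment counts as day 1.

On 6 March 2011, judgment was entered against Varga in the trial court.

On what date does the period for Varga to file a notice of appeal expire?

Counting 6 March 2011 as day 1, day 51 is April 25, 2011.

April 25, 2011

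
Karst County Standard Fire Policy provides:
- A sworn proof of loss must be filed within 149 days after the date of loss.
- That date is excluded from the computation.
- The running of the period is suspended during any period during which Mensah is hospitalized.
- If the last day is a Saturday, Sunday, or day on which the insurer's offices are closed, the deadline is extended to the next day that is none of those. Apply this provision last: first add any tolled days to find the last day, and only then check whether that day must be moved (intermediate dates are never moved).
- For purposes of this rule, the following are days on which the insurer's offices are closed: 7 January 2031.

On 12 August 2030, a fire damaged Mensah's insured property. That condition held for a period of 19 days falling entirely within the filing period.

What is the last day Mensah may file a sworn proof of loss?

149 days after 12 August 2030 is January 8, 2031.
Tolling adds 19 days: January 8, 2031 + 19 days = January 27, 2031.
January 27, 2031 is a Monday and not a day on which the insurer's offices are closed, so no extension applies.

January 27, 2031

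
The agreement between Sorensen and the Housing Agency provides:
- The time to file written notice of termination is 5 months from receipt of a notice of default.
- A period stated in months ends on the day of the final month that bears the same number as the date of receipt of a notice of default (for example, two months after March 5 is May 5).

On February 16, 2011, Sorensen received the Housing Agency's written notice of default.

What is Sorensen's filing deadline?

5 months after February 16, 2011 is July 16, 2011.

July 16, 2011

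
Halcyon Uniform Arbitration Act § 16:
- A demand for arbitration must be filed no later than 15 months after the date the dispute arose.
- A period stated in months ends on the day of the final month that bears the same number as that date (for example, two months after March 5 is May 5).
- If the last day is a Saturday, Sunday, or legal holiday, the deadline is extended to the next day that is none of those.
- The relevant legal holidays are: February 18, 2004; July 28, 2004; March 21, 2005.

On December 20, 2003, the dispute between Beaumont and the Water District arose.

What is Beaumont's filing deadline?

15 months after December 20, 2003 is March 20, 2005.
March 20, 2005 is Sunday; March 21, 2005 is a listed holiday. The next qualifying day is March 22, 2005.

March 22, 2005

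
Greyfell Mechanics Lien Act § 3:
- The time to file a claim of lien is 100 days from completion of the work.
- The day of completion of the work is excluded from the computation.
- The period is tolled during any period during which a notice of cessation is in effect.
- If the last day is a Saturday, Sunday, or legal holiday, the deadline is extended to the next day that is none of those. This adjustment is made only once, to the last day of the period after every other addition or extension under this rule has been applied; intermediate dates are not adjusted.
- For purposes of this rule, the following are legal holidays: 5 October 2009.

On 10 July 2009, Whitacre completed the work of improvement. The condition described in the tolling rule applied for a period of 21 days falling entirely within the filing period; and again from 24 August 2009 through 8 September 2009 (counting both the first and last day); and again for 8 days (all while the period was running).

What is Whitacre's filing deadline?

December 2, 2009

100 days after 10 July 2009 is October 18, 2009.
Tolling adds 21 days: October 18, 2009 + 21 days = November 8, 2009.
From August 24, 2009 through September 8, 2009 inclusive is 16 days; tolling adds 16 days: November 8, 2009 + 16 days = November 24, 2009.
Tolling adds 8 days: November 24, 2009 + 8 days = December 2, 2009.
December 2, 2009 is a Wednesday and not a legal holiday, so no extension applies.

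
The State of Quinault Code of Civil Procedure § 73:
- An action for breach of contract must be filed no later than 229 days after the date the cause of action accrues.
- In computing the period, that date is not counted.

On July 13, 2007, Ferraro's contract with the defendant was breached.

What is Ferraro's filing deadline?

February 27, 2008

229 days after July 13, 2007 is February 27, 2008.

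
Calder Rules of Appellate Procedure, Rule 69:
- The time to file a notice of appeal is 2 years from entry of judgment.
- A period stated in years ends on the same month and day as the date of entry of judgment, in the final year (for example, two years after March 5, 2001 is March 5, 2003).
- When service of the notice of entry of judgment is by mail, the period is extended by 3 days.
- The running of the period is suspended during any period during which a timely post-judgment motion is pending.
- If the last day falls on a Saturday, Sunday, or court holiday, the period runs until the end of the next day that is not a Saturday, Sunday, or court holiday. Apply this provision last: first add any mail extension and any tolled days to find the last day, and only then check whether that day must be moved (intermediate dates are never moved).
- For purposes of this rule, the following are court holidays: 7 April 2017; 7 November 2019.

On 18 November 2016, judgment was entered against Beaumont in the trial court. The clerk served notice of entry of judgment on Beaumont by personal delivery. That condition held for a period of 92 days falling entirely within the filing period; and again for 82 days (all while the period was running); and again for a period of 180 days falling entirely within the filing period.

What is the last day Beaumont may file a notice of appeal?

November 8, 2019

2 years after 18 November 2016 is November 18, 2018.
Service was not by mail, so no mail extension applies.
Tolling adds 92 days: November 18, 2018 + 92 days = February 18, 2019.
Tolling adds 82 days: February 18, 2019 + 82 days = May 11, 2019.
Tolling adds 180 days: May 11, 2019 + 180 days = November 7, 2019.
November 7, 2019 is a listed holiday. The next qualifying day is November 8, 2019.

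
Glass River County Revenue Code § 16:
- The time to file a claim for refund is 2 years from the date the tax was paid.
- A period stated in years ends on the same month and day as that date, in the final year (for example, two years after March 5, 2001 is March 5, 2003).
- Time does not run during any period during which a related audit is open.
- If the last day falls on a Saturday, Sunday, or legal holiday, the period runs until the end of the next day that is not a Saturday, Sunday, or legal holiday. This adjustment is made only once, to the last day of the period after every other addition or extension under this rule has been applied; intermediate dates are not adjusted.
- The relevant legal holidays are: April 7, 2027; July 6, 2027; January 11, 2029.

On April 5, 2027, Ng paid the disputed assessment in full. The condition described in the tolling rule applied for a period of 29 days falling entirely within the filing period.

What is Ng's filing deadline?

2 years after April 5, 2027 is April 5, 2029.
Tolling adds 29 days: April 5, 2029 + 29 days = May 4, 2029.
May 4, 2029 is a Friday and not a legal holiday, so no extension applies.

May 4, 2029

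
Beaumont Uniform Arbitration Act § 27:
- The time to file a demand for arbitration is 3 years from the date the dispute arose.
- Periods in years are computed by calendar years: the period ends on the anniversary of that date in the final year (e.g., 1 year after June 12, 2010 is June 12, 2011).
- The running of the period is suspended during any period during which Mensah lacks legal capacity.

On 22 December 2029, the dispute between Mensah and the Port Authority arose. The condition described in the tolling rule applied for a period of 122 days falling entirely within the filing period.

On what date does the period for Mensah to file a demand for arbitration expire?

3 years after 22 December 2029 is December 22, 2032.
Tolling adds 122 days: December 22, 2032 + 122 days = April 23, 2033.

April 23, 2033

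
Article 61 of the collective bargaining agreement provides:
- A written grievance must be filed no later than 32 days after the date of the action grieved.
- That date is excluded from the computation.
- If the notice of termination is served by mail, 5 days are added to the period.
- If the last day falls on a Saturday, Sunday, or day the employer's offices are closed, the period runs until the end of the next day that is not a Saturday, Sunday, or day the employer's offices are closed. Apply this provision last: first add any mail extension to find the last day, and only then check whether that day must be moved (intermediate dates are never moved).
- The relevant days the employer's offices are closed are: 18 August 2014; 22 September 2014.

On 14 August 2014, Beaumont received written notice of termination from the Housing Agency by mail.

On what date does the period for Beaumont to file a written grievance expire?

September 23, 2014

32 days after 14 August 2014 is September 15, 2014.
Service was by mail, adding 5 days: September 15, 2014 + 5 days = September 20, 2014.
September 20, 2014 is Saturday; September 21, 2014 is Sunday; September 22, 2014 is a listed holiday. The next qualifying day is September 23, 2014.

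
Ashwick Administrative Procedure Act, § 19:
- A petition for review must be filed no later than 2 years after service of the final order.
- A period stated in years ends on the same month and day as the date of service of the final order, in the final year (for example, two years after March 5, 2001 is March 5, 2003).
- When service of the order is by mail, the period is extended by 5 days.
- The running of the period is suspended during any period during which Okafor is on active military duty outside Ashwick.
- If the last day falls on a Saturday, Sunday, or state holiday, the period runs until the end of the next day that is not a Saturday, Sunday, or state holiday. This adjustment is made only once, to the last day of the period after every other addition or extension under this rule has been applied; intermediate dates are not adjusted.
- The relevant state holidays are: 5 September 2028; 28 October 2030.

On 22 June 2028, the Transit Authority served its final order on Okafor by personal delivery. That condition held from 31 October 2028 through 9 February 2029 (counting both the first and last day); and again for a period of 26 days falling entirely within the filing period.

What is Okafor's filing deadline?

October 29, 2030

2 years after 22 June 2028 is June 22, 2030.
Service was not by mail, so no mail extension applies.
From October 31, 2028 through February 9, 2029 inclusive is 102 days; tolling adds 102 days: June 22, 2030 + 102 days = October 2, 2030.
Tolling adds 26 days: October 2, 2030 + 26 days = October 28, 2030.
October 28, 2030 is a listed holiday. The next qualifying day is October 29, 2030.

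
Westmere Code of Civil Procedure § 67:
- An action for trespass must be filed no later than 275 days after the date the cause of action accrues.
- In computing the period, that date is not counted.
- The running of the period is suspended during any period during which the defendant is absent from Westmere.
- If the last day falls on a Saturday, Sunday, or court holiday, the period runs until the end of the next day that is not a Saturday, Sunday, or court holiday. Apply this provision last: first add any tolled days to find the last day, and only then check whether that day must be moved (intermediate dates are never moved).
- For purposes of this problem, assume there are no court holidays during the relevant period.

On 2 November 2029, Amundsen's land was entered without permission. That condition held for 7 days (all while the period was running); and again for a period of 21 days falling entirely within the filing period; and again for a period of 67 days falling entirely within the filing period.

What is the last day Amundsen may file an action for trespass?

275 days after 2 November 2029 is August 4, 2030.
Tolling adds 7 days: August 4, 2030 + 7 days = August 11, 2030.
Tolling adds 21 days: August 11, 2030 + 21 days = September 1, 2030.
Tolling adds 67 days: September 1, 2030 + 67 days = November 7, 2030.
November 7, 2030 is a Thursday and not a court holiday, so no extension applies.

November 7, 2030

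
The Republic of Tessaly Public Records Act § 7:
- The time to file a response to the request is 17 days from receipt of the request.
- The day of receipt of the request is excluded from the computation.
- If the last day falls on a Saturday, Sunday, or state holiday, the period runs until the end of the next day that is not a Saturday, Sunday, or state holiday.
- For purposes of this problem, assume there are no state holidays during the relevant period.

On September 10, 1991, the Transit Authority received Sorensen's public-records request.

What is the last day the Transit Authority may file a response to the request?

September 27, 1991

17 days after September 10, 1991 is September 27, 1991.
September 27, 1991 is a Friday and not a state holiday, so no extension applies.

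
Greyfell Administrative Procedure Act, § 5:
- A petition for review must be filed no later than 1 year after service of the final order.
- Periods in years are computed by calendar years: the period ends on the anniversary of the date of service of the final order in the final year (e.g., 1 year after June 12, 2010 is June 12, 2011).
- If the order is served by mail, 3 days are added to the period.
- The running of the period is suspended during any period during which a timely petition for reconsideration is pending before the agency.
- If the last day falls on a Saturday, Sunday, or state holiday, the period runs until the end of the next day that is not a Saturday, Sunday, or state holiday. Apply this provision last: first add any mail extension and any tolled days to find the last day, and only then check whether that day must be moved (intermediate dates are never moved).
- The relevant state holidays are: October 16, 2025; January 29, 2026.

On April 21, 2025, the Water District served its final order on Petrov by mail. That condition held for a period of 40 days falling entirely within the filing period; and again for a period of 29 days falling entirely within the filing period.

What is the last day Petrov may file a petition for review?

1 year after April 21, 2025 is April 21, 2026.
Service was by mail, adding 3 days: April 21, 2026 + 3 days = April 24, 2026.
Tolling adds 40 days: April 24, 2026 + 40 days = June 3, 2026.
Tolling adds 29 days: June 3, 2026 + 29 days = July 2, 2026.
July 2, 2026 is a Thursday and not a state holiday, so no extension applies.

July 2, 2026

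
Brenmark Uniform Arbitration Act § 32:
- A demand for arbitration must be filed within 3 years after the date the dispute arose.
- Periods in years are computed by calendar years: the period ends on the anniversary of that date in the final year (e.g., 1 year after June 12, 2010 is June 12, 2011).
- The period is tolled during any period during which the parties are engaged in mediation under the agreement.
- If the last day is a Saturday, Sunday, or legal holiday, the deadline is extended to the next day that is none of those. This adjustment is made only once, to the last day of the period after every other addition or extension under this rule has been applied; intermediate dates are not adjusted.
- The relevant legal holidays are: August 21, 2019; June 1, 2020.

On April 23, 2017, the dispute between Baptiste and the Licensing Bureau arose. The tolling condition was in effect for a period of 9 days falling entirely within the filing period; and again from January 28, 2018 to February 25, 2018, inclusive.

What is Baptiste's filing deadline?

3 years after April 23, 2017 is April 23, 2020.
Tolling adds 9 days: April 23, 2020 + 9 days = May 2, 2020.
From January 28, 2018 through February 25, 2018 inclusive is 29 days; tolling adds 29 days: May 2, 2020 + 29 days = May 31, 2020.
May 31, 2020 is Sunday; June 1, 2020 is a listed holiday. The next qualifying day is June 2, 2020.

June 2, 2020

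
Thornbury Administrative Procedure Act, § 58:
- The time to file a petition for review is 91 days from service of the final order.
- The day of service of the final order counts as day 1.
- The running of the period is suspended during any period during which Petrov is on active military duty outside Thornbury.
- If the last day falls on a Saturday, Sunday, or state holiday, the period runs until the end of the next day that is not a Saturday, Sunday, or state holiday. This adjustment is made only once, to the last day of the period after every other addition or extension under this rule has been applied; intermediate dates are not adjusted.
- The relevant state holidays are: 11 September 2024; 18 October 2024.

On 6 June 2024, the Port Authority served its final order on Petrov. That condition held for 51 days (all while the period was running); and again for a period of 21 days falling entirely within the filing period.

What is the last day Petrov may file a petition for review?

Counting 6 June 2024 as day 1, day 91 is September 4, 2024.
Tolling adds 51 days: September 4, 2024 + 51 days = October 25, 2024.
Tolling adds 21 days: October 25, 2024 + 21 days = November 15, 2024.
November 15, 2024 is a Friday and not a state holiday, so no extension applies.

November 15, 2024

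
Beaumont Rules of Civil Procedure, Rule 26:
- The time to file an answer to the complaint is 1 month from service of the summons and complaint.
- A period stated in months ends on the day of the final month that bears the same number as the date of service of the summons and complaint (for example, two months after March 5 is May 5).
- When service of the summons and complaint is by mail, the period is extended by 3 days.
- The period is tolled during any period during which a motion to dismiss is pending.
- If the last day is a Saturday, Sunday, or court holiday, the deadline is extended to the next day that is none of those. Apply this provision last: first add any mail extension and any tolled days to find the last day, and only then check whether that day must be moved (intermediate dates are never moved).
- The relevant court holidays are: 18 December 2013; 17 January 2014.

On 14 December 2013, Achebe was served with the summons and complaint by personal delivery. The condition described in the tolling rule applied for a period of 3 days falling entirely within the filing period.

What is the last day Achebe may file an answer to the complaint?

January 20, 2014

1 month after 14 December 2013 is January 14, 2014.
Service was not by mail, so no mail extension applies.
Tolling adds 3 days: January 14, 2014 + 3 days = January 17, 2014.
January 17, 2014 is a listed holiday; January 18, 2014 is Saturday; January 19, 2014 is Sunday. The next qualifying day is January 20, 2014.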